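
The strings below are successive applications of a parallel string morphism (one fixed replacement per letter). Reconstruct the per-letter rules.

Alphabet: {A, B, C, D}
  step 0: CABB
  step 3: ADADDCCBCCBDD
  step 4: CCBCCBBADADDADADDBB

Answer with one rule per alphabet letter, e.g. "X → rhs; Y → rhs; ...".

  step 3 ⇒ step 4: ADADDCCBCCBDD ⇒ CC·B·CC·B·B·AD·AD·D·AD·AD·D·B·B
    A ↦ CC
    B ↦ D
    C ↦ AD
    D ↦ B

A->CC, B->D, C->AD, D->B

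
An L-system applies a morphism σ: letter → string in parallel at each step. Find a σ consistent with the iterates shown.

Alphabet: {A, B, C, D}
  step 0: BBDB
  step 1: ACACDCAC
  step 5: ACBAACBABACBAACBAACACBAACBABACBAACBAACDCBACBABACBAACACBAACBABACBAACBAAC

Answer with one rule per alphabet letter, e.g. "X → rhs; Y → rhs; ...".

  step 0 ⇒ step 1: BBDB ⇒ AC·AC·DC·AC
    B ↦ AC
    D ↦ DC
    A ↦ BA  (constrained at step 1)
    C ↦ B  (constrained at step 1)

A->BA, B->AC, C->B, D->DC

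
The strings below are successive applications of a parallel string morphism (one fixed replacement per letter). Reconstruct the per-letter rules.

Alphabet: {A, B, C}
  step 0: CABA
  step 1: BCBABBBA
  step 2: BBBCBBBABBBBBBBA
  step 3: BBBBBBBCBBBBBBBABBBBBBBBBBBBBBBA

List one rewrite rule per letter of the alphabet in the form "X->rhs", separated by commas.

A->BA, B->BB, C->BC

  step 2 ⇒ step 3: BBBCBBBABBBBBBBA ⇒ BB·BB·BB·BC·BB·BB·BB·BA·BB·BB·BB·BB·BB·BB·BB·BA
    A ↦ BA
    B ↦ BB
    C ↦ BC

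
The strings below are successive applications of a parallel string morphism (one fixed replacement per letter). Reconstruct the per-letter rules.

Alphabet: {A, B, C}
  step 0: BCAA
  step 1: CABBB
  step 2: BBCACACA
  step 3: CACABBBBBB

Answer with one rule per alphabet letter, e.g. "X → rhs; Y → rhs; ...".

  step 2 ⇒ step 3: BBCACACA ⇒ CA·CA·B·B·B·B·B·B
    A ↦ B
    B ↦ CA
    C ↦ B

A->B, B->CA, C->B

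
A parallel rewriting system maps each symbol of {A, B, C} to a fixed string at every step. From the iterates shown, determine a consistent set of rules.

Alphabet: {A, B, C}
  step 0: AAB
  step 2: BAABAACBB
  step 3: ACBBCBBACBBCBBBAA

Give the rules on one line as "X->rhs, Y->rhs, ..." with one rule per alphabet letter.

  step 2 ⇒ step 3: BAABAACBB ⇒ A·CBB·CBB·A·CBB·CBB·B·A·A
    A ↦ CBB
    B ↦ A
    C ↦ B

A->CBB, B->A, C->B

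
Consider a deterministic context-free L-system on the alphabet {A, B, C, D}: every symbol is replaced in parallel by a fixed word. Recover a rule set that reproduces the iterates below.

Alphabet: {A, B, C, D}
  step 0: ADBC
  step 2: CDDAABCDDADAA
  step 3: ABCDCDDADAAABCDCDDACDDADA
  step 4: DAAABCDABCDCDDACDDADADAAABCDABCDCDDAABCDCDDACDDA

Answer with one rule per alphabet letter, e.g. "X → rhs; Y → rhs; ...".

A->DA, B->A, C->AB, D->CD

  step 3 ⇒ step 4: ABCDCDDADAAABCDCDDACDDADA ⇒ DA·A·AB·CD·AB·CD·CD·DA·CD·DA·DA·DA·A·AB·CD·AB·CD·CD·DA·AB·CD·CD·DA·CD·DA
    A ↦ DA
    B ↦ A
    C ↦ AB
    D ↦ CD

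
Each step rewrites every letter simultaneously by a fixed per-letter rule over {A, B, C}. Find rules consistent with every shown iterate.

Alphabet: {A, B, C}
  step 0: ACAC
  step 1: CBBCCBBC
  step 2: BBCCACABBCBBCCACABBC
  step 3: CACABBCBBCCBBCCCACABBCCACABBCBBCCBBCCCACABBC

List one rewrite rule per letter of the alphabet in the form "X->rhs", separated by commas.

A->C, B->CA, C->BBC

  step 2 ⇒ step 3: BBCCACABBCBBCCACABBC ⇒ CA·CA·BBC·BBC·C·BBC·C·CA·CA·BBC·CA·CA·BBC·BBC·C·BBC·C·CA·CA·BBC
    A ↦ C
    B ↦ CA
    C ↦ BBC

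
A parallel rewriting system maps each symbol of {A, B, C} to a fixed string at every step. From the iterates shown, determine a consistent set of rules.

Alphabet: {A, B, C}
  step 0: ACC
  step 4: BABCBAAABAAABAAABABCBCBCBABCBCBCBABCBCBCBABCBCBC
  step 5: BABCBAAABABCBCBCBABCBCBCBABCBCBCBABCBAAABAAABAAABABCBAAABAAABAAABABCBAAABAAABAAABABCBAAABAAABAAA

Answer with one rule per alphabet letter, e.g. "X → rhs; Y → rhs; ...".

  step 4 ⇒ step 5: BABCBAAABAAABAAABABCBCBCBABCBCBCBABCBCBCBABCBCBC ⇒ BA·BC·BA·AA·BA·BC·BC·BC·BA·BC·BC·BC·BA·BC·BC·BC·BA·BC·BA·AA·BA·AA·BA·AA·BA·BC·BA·AA·BA·AA·BA·AA·BA·BC·BA·AA·BA·AA·BA·AA·BA·BC·BA·AA·BA·AA·BA·AA
    A ↦ BC
    B ↦ BA
    C ↦ AA

A->BC, B->BA, C->AA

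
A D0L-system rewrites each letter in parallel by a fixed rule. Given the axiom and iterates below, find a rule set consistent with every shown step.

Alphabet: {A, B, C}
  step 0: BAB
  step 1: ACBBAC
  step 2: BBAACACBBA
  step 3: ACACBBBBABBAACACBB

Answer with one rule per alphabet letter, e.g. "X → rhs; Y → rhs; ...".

  step 2 ⇒ step 3: BBAACACBBA ⇒ AC·AC·BB·BB·A·BB·A·AC·AC·BB
    A ↦ BB
    B ↦ AC
    C ↦ A

A->BB, B->AC, C->A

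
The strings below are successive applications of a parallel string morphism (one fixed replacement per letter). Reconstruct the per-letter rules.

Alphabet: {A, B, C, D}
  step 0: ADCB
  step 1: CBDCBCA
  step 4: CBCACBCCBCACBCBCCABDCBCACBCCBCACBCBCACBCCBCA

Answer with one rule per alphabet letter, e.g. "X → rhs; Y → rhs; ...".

A->C, B->CA, C->CB, D->BD

  step 0 ⇒ step 1: ADCB ⇒ C·BD·CB·CA
    A ↦ C
    B ↦ CA
    C ↦ CB
    D ↦ BD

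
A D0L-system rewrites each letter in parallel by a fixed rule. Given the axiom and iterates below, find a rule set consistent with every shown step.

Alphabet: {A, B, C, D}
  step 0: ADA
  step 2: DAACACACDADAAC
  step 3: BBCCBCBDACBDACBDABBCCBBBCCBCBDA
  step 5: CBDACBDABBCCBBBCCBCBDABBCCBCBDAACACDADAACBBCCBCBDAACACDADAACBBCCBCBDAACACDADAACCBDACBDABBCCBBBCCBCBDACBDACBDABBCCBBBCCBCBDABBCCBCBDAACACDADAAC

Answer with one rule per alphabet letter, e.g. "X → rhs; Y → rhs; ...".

  step 2 ⇒ step 3: DAACACACDADAAC ⇒ BBC·CB·CB·DA·CB·DA·CB·DA·BBC·CB·BBC·CB·CB·DA
    A ↦ CB
    C ↦ DA
    D ↦ BBC
    B ↦ AC  (constrained at step 3)

A->CB, B->AC, C->DA, D->BBC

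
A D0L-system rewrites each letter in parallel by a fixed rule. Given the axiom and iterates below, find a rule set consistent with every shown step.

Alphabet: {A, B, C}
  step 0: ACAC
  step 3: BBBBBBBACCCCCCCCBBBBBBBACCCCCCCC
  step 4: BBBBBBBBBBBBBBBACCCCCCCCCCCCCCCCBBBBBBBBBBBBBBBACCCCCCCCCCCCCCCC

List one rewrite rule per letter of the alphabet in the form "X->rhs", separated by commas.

  step 3 ⇒ step 4: BBBBBBBACCCCCCCCBBBBBBBACCCCCCCC ⇒ BB·BB·BB·BB·BB·BB·BB·BA·CC·CC·CC·CC·CC·CC·CC·CC·BB·BB·BB·BB·BB·BB·BB·BA·CC·CC·CC·CC·CC·CC·CC·CC
    A ↦ BA
    B ↦ BB
    C ↦ CC

A->BA, B->BB, C->CC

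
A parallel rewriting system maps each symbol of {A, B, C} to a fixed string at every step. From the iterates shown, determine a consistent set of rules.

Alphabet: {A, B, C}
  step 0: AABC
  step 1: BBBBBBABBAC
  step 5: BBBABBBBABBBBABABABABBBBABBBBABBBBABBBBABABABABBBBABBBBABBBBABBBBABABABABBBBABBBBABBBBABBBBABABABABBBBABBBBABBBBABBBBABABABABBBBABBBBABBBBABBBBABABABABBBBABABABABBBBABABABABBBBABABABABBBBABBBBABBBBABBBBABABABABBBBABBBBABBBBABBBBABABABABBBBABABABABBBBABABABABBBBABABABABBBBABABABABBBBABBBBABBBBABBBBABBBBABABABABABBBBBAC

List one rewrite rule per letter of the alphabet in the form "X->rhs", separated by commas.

  step 0 ⇒ step 1: AABC ⇒ BBB·BBB·AB·BAC
    A ↦ BBB
    B ↦ AB
    C ↦ BAC

A->BBB, B->AB, C->BAC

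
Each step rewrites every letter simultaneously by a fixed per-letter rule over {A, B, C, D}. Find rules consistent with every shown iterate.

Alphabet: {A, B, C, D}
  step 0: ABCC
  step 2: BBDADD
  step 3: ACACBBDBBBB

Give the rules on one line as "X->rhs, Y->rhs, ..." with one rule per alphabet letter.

  step 2 ⇒ step 3: BBDADD ⇒ AC·AC·BB·D·BB·BB
    A ↦ D
    B ↦ AC
    D ↦ BB
    C ↦ A  (constrained at step 0)

A->D, B->AC, C->A, D->BB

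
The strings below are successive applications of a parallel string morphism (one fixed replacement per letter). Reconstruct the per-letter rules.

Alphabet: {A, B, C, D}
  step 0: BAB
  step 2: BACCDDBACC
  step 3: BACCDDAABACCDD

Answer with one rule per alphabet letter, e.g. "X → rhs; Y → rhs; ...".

  step 2 ⇒ step 3: BACCDDBACC ⇒ BA·CC·D·D·A·A·BA·CC·D·D
    A ↦ CC
    B ↦ BA
    C ↦ D
    D ↦ A

A->CC, B->BA, C->D, D->A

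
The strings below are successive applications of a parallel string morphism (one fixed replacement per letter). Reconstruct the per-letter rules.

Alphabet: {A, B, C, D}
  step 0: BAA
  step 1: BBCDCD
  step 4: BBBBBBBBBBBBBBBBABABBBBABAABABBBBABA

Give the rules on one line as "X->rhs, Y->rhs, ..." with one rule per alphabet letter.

  step 0 ⇒ step 1: BAA ⇒ BB·CD·CD
    A ↦ CD
    B ↦ BB
    C ↦ A  (constrained at step 1)
    D ↦ BA  (constrained at step 1)

A->CD, B->BB, C->A, D->BA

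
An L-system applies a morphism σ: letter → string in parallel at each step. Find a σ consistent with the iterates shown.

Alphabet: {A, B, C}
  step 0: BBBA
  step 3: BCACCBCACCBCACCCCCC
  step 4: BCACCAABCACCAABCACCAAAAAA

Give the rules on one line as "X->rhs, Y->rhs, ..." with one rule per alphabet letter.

  step 3 ⇒ step 4: BCACCBCACCBCACCCCCC ⇒ BC·A·CC·A·A·BC·A·CC·A·A·BC·A·CC·A·A·A·A·A·A
    A ↦ CC
    B ↦ BC
    C ↦ A

A->CC, B->BC, C->A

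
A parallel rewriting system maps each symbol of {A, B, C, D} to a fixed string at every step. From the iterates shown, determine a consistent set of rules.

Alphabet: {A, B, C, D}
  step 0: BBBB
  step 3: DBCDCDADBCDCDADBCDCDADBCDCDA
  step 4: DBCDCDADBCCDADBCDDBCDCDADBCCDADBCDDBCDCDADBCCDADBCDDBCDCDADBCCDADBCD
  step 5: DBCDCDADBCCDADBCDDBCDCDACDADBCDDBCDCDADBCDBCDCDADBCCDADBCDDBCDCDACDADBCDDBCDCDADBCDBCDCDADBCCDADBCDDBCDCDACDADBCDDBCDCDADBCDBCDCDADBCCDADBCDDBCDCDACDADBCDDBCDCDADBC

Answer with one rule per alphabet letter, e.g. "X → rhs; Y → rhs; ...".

A->D, B->D, C->CDA, D->DBC

  step 4 ⇒ step 5: DBCDCDADBCCDADBCDDBCDCDADBCCDADBCDDBCDCDADBCCDADBCDDBCDCDADBCCDADBCD ⇒ DBC·D·CDA·DBC·CDA·DBC·D·DBC·D·CDA·CDA·DBC·D·DBC·D·CDA·DBC·DBC·D·CDA·DBC·CDA·DBC·D·DBC·D·CDA·CDA·DBC·D·DBC·D·CDA·DBC·DBC·D·CDA·DBC·CDA·DBC·D·DBC·D·CDA·CDA·DBC·D·DBC·D·CDA·DBC·DBC·D·CDA·DBC·CDA·DBC·D·DBC·D·CDA·CDA·DBC·D·DBC·D·CDA·DBC
    A ↦ D
    B ↦ D
    C ↦ CDA
    D ↦ DBC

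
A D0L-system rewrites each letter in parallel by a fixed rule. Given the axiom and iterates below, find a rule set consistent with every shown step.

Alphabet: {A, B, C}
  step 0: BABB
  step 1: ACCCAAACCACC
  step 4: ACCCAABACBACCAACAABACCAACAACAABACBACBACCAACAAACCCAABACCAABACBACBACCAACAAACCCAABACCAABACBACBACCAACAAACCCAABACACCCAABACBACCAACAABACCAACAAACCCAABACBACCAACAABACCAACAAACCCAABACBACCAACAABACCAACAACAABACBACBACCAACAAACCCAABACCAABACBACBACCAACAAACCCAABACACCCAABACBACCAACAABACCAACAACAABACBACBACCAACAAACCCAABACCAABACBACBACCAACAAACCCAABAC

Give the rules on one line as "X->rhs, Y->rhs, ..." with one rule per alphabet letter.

  step 0 ⇒ step 1: BABB ⇒ ACC·CAA·ACC·ACC
    A ↦ CAA
    B ↦ ACC
    C ↦ BAC  (constrained at step 1)

A->CAA, B->ACC, C->BAC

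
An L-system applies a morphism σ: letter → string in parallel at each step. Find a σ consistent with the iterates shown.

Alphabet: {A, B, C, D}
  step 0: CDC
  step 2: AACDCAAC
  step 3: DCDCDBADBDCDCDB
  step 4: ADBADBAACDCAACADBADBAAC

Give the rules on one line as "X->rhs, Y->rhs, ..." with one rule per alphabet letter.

  step 3 ⇒ step 4: DCDCDBADBDCDCDB ⇒ A·DB·A·DB·A·AC·DC·A·AC·A·DB·A·DB·A·AC
    A ↦ DC
    B ↦ AC
    C ↦ DB
    D ↦ A

A->DC, B->AC, C->DB, D->A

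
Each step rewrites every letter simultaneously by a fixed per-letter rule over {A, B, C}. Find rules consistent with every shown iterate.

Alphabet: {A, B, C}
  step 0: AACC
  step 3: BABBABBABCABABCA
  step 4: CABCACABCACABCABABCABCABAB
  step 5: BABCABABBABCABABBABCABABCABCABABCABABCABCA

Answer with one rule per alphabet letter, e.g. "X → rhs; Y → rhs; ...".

A->B, B->CA, C->BA

  step 4 ⇒ step 5: CABCACABCACABCABABCABCABAB ⇒ BA·B·CA·BA·B·BA·B·CA·BA·B·BA·B·CA·BA·B·CA·B·CA·BA·B·CA·BA·B·CA·B·CA
    A ↦ B
    B ↦ CA
    C ↦ BA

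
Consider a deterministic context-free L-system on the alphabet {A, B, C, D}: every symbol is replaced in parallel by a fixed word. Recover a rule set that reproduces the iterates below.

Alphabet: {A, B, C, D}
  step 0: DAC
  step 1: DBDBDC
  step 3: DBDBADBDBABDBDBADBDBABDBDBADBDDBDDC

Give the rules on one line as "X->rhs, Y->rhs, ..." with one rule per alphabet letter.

A->B, B->BA, C->DC, D->DBD

  step 0 ⇒ step 1: DAC ⇒ DBD·B·DC
    A ↦ B
    C ↦ DC
    D ↦ DBD
    B ↦ BA  (constrained at step 1)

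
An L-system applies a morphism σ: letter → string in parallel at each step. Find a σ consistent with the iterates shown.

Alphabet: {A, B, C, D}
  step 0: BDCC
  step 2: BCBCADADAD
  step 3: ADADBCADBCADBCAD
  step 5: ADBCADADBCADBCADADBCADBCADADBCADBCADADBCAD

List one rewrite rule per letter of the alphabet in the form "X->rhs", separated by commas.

  step 2 ⇒ step 3: BCBCADADAD ⇒ A·D·A·D·BC·AD·BC·AD·BC·AD
    A ↦ BC
    B ↦ A
    C ↦ D
    D ↦ AD

A->BC, B->A, C->D, D->AD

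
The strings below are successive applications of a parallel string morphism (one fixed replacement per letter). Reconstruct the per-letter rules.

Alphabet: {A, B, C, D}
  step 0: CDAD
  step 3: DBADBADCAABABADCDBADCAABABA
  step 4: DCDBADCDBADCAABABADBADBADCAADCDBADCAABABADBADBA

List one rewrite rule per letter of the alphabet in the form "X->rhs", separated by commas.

  step 3 ⇒ step 4: DBADBADCAABABADCDBADCAABABA ⇒ DC·D·BA·DC·D·BA·DC·AA·BA·BA·D·BA·D·BA·DC·AA·DC·D·BA·DC·AA·BA·BA·D·BA·D·BA
    A ↦ BA
    B ↦ D
    C ↦ AA
    D ↦ DC

A->BA, B->D, C->AA, D->DC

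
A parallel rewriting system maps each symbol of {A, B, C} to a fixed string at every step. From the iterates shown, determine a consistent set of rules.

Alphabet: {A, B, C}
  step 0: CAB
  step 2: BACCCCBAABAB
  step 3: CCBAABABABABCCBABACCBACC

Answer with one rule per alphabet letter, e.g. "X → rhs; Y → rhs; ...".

  step 2 ⇒ step 3: BACCCCBAABAB ⇒ CC·BA·AB·AB·AB·AB·CC·BA·BA·CC·BA·CC
    A ↦ BA
    B ↦ CC
    C ↦ AB

A->BA, B->CC, C->AB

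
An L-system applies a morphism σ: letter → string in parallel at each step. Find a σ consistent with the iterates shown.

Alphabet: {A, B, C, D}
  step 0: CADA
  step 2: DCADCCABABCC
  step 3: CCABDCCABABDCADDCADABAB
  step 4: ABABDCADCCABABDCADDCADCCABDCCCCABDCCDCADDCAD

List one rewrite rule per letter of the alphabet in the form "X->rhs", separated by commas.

A->D, B->CAD, C->AB, D->CC

  step 3 ⇒ step 4: CCABDCCABABDCADDCADABAB ⇒ AB·AB·D·CAD·CC·AB·AB·D·CAD·D·CAD·CC·AB·D·CC·CC·AB·D·CC·D·CAD·D·CAD
    A ↦ D
    B ↦ CAD
    C ↦ AB
    D ↦ CC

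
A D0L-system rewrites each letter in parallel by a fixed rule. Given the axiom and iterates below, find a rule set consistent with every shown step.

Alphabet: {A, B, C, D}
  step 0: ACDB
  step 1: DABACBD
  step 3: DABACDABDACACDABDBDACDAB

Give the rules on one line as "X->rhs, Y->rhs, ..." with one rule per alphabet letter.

A->DA, B->BD, C->B, D->AC

  step 0 ⇒ step 1: ACDB ⇒ DA·B·AC·BD
    A ↦ DA
    B ↦ BD
    C ↦ B
    D ↦ AC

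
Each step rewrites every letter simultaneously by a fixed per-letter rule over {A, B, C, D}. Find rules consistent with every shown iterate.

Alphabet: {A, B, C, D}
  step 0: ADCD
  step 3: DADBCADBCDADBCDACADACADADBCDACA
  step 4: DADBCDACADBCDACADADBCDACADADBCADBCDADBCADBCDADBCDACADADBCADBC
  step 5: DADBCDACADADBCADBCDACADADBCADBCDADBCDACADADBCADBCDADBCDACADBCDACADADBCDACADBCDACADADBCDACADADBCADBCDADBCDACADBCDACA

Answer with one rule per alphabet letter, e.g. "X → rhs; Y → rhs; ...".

  step 4 ⇒ step 5: DADBCDACADBCDACADADBCDACADADBCADBCDADBCADBCDADBCDACADADBCADBC ⇒ DA·DBC·DA·C·A·DA·DBC·A·DBC·DA·C·A·DA·DBC·A·DBC·DA·DBC·DA·C·A·DA·DBC·A·DBC·DA·DBC·DA·C·A·DBC·DA·C·A·DA·DBC·DA·C·A·DBC·DA·C·A·DA·DBC·DA·C·A·DA·DBC·A·DBC·DA·DBC·DA·C·A·DBC·DA·C·A
    A ↦ DBC
    B ↦ C
    C ↦ A
    D ↦ DA

A->DBC, B->C, C->A, D->DA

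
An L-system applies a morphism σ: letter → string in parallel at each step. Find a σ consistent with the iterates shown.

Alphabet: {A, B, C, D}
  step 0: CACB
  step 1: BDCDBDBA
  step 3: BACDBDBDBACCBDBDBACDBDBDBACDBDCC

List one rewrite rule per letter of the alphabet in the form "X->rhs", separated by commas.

  step 0 ⇒ step 1: CACB ⇒ BD·CD·BD·BA
    A ↦ CD
    B ↦ BA
    C ↦ BD
    D ↦ CC  (constrained at step 1)

A->CD, B->BA, C->BD, D->CC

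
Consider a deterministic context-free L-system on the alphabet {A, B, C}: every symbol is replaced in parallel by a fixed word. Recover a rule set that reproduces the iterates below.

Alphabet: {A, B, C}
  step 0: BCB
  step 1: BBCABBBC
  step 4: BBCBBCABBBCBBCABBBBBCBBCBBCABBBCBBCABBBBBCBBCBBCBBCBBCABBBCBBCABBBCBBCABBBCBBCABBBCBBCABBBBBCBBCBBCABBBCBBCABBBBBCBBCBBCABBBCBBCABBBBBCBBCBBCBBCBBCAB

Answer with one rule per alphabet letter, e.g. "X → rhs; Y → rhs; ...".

  step 0 ⇒ step 1: BCB ⇒ BBC·AB·BBC
    B ↦ BBC
    C ↦ AB
    A ↦ BB  (constrained at step 1)

A->BB, B->BBC, C->AB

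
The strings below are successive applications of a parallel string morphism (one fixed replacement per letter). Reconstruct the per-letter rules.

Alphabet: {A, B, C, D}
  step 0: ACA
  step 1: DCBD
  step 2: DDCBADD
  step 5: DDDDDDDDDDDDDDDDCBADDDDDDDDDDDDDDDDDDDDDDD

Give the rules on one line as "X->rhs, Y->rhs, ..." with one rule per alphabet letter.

  step 1 ⇒ step 2: DCBD ⇒ DD·CB·A·DD
    B ↦ A
    C ↦ CB
    D ↦ DD
  step 0 ⇒ step 1: ACA ⇒ D·CB·D
    A ↦ D

A->D, B->A, C->CB, D->DD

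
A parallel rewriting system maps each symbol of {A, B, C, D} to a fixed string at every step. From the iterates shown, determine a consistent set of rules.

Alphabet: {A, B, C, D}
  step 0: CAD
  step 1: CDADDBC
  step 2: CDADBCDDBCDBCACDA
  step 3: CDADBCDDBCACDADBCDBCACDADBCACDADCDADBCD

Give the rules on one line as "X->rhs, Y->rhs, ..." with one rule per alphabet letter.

  step 2 ⇒ step 3: CDADBCDDBCDBCACDA ⇒ CDA·DBC·D·DBC·A·CDA·DBC·DBC·A·CDA·DBC·A·CDA·D·CDA·DBC·D
    A ↦ D
    B ↦ A
    C ↦ CDA
    D ↦ DBC

A->D, B->A, C->CDA, D->DBC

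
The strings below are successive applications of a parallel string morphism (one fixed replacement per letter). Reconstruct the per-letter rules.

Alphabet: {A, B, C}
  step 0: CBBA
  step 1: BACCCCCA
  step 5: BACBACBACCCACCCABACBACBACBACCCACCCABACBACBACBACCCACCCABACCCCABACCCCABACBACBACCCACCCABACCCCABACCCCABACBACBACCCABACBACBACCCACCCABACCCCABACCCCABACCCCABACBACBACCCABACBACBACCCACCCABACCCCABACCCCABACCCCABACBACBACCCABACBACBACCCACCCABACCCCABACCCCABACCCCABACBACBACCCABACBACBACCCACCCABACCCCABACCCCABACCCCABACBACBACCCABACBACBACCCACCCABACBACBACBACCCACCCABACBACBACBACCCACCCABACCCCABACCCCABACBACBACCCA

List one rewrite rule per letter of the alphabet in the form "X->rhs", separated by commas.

  step 0 ⇒ step 1: CBBA ⇒ BAC·C·C·CCA
    A ↦ CCA
    B ↦ C
    C ↦ BAC

A->CCA, B->C, C->BAC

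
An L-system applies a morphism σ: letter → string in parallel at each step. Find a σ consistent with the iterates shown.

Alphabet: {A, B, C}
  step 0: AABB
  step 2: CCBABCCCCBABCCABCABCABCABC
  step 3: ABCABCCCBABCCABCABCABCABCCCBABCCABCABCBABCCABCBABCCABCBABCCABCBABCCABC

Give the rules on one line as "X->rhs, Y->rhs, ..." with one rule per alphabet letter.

  step 2 ⇒ step 3: CCBABCCCCBABCCABCABCABCABC ⇒ ABC·ABC·CC·BAB·CC·ABC·ABC·ABC·ABC·CC·BAB·CC·ABC·ABC·BAB·CC·ABC·BAB·CC·ABC·BAB·CC·ABC·BAB·CC·ABC
    A ↦ BAB
    B ↦ CC
    C ↦ ABC

A->BAB, B->CC, C->ABC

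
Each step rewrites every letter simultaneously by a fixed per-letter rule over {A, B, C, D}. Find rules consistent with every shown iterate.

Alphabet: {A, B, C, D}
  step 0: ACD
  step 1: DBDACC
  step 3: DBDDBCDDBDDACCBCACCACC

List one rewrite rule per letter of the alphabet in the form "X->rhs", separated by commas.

A->DB, B->BC, C->D, D->ACC

  step 0 ⇒ step 1: ACD ⇒ DB·D·ACC
    A ↦ DB
    C ↦ D
    D ↦ ACC
    B ↦ BC  (constrained at step 1)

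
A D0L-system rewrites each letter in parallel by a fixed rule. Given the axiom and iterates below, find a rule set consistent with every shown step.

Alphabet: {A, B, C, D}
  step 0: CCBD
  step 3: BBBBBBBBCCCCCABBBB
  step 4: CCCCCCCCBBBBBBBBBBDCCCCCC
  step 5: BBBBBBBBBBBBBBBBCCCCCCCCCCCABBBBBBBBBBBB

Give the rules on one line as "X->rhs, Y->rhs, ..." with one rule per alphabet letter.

A->DCC, B->C, C->BB, D->CA

  step 4 ⇒ step 5: CCCCCCCCBBBBBBBBBBDCCCCCC ⇒ BB·BB·BB·BB·BB·BB·BB·BB·C·C·C·C·C·C·C·C·C·C·CA·BB·BB·BB·BB·BB·BB
    B ↦ C
    C ↦ BB
    D ↦ CA
  step 3 ⇒ step 4: BBBBBBBBCCCCCABBBB ⇒ C·C·C·C·C·C·C·C·BB·BB·BB·BB·BB·DCC·C·C·C·C
    A ↦ DCC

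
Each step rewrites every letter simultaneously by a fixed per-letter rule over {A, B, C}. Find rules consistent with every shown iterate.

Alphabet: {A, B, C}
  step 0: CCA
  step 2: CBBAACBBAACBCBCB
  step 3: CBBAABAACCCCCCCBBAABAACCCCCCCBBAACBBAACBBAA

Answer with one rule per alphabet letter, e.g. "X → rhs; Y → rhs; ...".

  step 2 ⇒ step 3: CBBAACBBAACBCBCB ⇒ CB·BAA·BAA·CCC·CCC·CB·BAA·BAA·CCC·CCC·CB·BAA·CB·BAA·CB·BAA
    A ↦ CCC
    B ↦ BAA
    C ↦ CB

A->CCC, B->BAA, C->CB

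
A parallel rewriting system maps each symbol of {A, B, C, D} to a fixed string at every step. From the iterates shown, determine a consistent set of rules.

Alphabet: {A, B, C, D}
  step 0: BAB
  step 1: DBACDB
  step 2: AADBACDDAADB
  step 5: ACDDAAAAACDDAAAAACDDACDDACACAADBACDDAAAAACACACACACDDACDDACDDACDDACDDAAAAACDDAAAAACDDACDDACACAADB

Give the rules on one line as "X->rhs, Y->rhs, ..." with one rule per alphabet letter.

  step 1 ⇒ step 2: DBACDB ⇒ AA·DB·AC·DD·AA·DB
    A ↦ AC
    B ↦ DB
    C ↦ DD
    D ↦ AA

A->AC, B->DB, C->DD, D->AA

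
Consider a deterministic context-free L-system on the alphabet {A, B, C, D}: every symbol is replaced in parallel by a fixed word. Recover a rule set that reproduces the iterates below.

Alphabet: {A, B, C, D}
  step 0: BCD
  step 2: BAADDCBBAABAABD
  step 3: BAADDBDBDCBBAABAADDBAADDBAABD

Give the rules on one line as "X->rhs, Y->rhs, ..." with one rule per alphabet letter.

  step 2 ⇒ step 3: BAADDCBBAABAABD ⇒ BAA·D·D·BD·BD·CB·BAA·BAA·D·D·BAA·D·D·BAA·BD
    A ↦ D
    B ↦ BAA
    C ↦ CB
    D ↦ BD

A->D, B->BAA, C->CB, D->BD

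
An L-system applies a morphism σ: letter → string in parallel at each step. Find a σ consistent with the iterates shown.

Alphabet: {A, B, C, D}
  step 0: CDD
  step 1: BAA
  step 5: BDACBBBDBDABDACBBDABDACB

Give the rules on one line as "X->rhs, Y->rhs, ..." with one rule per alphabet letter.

A->CB, B->BD, C->B, D->A

  step 0 ⇒ step 1: CDD ⇒ B·A·A
    C ↦ B
    D ↦ A
    A ↦ CB  (constrained at step 1)
    B ↦ BD  (constrained at step 1)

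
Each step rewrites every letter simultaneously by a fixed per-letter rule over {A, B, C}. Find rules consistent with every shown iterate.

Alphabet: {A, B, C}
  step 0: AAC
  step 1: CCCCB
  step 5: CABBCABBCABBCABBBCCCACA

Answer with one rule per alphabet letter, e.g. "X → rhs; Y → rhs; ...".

A->CC, B->CA, C->B

  step 0 ⇒ step 1: AAC ⇒ CC·CC·B
    A ↦ CC
    C ↦ B
    B ↦ CA  (constrained at step 1)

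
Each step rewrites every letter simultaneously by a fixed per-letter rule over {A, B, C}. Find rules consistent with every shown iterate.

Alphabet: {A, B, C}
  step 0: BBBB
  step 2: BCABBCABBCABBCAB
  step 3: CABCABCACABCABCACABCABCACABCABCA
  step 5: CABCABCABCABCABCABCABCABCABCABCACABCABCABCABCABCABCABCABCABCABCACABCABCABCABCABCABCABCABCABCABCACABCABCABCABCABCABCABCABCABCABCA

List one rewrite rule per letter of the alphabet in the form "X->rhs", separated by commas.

A->AB, B->CA, C->BC

  step 2 ⇒ step 3: BCABBCABBCABBCAB ⇒ CA·BC·AB·CA·CA·BC·AB·CA·CA·BC·AB·CA·CA·BC·AB·CA
    A ↦ AB
    B ↦ CA
    C ↦ BC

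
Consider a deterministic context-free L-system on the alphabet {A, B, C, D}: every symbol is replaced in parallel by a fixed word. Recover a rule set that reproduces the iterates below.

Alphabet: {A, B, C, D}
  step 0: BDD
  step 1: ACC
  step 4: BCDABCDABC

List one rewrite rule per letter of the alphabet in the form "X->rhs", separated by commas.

  step 0 ⇒ step 1: BDD ⇒ A·C·C
    B ↦ A
    D ↦ C
    A ↦ D  (constrained at step 1)
    C ↦ BC  (constrained at step 1)

A->D, B->A, C->BC, D->C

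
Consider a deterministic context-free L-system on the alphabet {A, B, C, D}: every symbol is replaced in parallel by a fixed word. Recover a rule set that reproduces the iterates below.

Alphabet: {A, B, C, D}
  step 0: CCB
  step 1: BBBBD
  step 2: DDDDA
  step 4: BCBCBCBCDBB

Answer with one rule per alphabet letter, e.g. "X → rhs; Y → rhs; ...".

  step 1 ⇒ step 2: BBBBD ⇒ D·D·D·D·A
    B ↦ D
    D ↦ A
    A ↦ BC  (constrained at step 2)
  step 0 ⇒ step 1: CCB ⇒ BB·BB·D
    C ↦ BB

A->BC, B->D, C->BB, D->A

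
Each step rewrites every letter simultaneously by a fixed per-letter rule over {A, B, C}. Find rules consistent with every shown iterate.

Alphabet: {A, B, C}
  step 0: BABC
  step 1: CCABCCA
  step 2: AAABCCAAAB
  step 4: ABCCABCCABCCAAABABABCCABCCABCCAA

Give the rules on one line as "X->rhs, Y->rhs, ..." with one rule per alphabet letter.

A->AB, B->CC, C->A

  step 1 ⇒ step 2: CCABCCA ⇒ A·A·AB·CC·A·A·AB
    A ↦ AB
    B ↦ CC
    C ↦ A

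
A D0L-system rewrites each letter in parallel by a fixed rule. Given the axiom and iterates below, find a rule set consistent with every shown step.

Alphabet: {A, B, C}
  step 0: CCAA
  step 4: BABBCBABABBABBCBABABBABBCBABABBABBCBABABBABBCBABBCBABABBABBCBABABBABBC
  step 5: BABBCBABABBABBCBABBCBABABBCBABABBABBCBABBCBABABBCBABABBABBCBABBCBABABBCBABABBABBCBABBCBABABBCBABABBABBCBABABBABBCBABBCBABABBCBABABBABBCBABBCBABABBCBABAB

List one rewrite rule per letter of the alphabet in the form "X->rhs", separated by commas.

A->BBC, B->BA, C->B

  step 4 ⇒ step 5: BABBCBABABBABBCBABABBABBCBABABBABBCBABABBABBCBABBCBABABBABBCBABABBABBC ⇒ BA·BBC·BA·BA·B·BA·BBC·BA·BBC·BA·BA·BBC·BA·BA·B·BA·BBC·BA·BBC·BA·BA·BBC·BA·BA·B·BA·BBC·BA·BBC·BA·BA·BBC·BA·BA·B·BA·BBC·BA·BBC·BA·BA·BBC·BA·BA·B·BA·BBC·BA·BA·B·BA·BBC·BA·BBC·BA·BA·BBC·BA·BA·B·BA·BBC·BA·BBC·BA·BA·BBC·BA·BA·B
    A ↦ BBC
    B ↦ BA
    C ↦ B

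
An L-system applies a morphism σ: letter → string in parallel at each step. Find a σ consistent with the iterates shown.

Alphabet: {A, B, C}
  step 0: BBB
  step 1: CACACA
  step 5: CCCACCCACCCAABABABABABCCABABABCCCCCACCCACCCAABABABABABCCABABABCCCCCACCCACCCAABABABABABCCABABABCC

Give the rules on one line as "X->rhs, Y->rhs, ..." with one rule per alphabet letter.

  step 0 ⇒ step 1: BBB ⇒ CA·CA·CA
    B ↦ CA
    A ↦ CC  (constrained at step 1)
    C ↦ AB  (constrained at step 1)

A->CC, B->CA, C->AB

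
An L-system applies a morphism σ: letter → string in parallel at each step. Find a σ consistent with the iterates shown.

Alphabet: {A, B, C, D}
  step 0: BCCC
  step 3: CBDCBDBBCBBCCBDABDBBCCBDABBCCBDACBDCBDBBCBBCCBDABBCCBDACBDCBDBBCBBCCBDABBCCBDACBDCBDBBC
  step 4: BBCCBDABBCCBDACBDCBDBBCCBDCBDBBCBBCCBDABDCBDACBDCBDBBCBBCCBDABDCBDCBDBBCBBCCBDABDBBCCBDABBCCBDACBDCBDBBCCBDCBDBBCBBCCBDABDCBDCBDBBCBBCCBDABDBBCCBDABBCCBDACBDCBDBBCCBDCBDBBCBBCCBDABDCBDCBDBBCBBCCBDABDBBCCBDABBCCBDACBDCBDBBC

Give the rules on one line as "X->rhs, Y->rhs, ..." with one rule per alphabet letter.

  step 3 ⇒ step 4: CBDCBDBBCBBCCBDABDBBCCBDABBCCBDACBDCBDBBCBBCCBDABBCCBDACBDCBDBBCBBCCBDABBCCBDACBDCBDBBC ⇒ BBC·CBD·A·BBC·CBD·A·CBD·CBD·BBC·CBD·CBD·BBC·BBC·CBD·A·BD·CBD·A·CBD·CBD·BBC·BBC·CBD·A·BD·CBD·CBD·BBC·BBC·CBD·A·BD·BBC·CBD·A·BBC·CBD·A·CBD·CBD·BBC·CBD·CBD·BBC·BBC·CBD·A·BD·CBD·CBD·BBC·BBC·CBD·A·BD·BBC·CBD·A·BBC·CBD·A·CBD·CBD·BBC·CBD·CBD·BBC·BBC·CBD·A·BD·CBD·CBD·BBC·BBC·CBD·A·BD·BBC·CBD·A·BBC·CBD·A·CBD·CBD·BBC
    A ↦ BD
    B ↦ CBD
    C ↦ BBC
    D ↦ A

A->BD, B->CBD, C->BBC, D->A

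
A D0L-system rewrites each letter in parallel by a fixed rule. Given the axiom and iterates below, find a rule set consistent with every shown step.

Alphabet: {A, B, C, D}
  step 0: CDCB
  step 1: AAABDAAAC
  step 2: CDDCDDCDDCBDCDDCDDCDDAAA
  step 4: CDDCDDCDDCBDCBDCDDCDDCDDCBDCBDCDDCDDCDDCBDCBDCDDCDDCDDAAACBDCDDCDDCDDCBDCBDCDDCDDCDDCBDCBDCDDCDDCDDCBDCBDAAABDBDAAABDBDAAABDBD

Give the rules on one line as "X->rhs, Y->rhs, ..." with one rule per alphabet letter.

  step 1 ⇒ step 2: AAABDAAAC ⇒ CDD·CDD·CDD·C·BD·CDD·CDD·CDD·AAA
    A ↦ CDD
    B ↦ C
    C ↦ AAA
    D ↦ BD

A->CDD, B->C, C->AAA, D->BD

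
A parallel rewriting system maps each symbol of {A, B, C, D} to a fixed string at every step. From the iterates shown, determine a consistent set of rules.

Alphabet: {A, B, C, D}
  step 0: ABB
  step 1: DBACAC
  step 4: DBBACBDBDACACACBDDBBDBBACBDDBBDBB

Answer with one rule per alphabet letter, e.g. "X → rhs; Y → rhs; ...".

  step 0 ⇒ step 1: ABB ⇒ DB·AC·AC
    A ↦ DB
    B ↦ AC
    C ↦ B  (constrained at step 1)
    D ↦ BD  (constrained at step 1)

A->DB, B->AC, C->B, D->BD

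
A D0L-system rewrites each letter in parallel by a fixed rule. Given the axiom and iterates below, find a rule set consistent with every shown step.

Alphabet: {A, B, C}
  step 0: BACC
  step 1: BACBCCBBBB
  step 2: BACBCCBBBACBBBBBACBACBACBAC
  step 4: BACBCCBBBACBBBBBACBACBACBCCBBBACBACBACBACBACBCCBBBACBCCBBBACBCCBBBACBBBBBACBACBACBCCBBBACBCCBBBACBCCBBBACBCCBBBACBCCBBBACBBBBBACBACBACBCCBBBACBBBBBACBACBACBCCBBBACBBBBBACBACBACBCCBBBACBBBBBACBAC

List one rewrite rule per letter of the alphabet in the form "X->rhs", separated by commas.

  step 1 ⇒ step 2: BACBCCBBBB ⇒ BAC·BCC·BB·BAC·BB·BB·BAC·BAC·BAC·BAC
    A ↦ BCC
    B ↦ BAC
    C ↦ BB

A->BCC, B->BAC, C->BB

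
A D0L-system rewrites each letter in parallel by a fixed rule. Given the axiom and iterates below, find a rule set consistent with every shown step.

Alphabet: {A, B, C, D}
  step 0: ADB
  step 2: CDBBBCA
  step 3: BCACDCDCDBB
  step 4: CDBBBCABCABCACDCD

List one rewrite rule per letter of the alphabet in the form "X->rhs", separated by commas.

  step 3 ⇒ step 4: BCACDCDCDBB ⇒ CD·B·B·B·CA·B·CA·B·CA·CD·CD
    A ↦ B
    B ↦ CD
    C ↦ B
    D ↦ CA

A->B, B->CD, C->B, D->CA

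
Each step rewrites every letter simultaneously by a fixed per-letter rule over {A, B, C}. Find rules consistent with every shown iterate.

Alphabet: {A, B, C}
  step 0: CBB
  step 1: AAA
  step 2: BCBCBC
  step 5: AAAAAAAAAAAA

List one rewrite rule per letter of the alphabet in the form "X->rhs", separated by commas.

A->BC, B->A, C->A

  step 1 ⇒ step 2: AAA ⇒ BC·BC·BC
    A ↦ BC
  step 0 ⇒ step 1: CBB ⇒ A·A·A
    B ↦ A
  step 0 ⇒ step 1: CBB ⇒ A·A·A
    C ↦ A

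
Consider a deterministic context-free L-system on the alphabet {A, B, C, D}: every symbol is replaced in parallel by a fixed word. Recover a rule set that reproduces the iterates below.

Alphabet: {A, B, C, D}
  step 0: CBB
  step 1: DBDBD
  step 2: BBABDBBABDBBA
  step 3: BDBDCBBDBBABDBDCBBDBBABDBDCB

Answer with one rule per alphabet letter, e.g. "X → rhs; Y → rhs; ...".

A->CB, B->BD, C->D, D->BBA

  step 2 ⇒ step 3: BBABDBBABDBBA ⇒ BD·BD·CB·BD·BBA·BD·BD·CB·BD·BBA·BD·BD·CB
    A ↦ CB
    B ↦ BD
    D ↦ BBA
  step 0 ⇒ step 1: CBB ⇒ D·BD·BD
    C ↦ D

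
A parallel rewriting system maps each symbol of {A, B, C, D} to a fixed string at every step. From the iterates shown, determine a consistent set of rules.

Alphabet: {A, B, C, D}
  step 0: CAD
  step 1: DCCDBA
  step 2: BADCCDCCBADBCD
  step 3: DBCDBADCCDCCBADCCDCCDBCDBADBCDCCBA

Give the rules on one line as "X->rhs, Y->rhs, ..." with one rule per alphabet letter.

  step 2 ⇒ step 3: BADCCDCCBADBCD ⇒ DBC·D·BA·DCC·DCC·BA·DCC·DCC·DBC·D·BA·DBC·DCC·BA
    A ↦ D
    B ↦ DBC
    C ↦ DCC
    D ↦ BA

A->D, B->DBC, C->DCC, D->BA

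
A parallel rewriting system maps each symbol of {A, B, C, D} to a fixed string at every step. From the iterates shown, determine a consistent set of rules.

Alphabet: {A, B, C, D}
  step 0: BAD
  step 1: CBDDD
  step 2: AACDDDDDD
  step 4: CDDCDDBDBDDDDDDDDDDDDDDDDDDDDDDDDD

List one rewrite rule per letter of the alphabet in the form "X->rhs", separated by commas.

A->BD, B->C, C->AA, D->DD

  step 1 ⇒ step 2: CBDDD ⇒ AA·C·DD·DD·DD
    B ↦ C
    C ↦ AA
    D ↦ DD
  step 0 ⇒ step 1: BAD ⇒ C·BD·DD
    A ↦ BD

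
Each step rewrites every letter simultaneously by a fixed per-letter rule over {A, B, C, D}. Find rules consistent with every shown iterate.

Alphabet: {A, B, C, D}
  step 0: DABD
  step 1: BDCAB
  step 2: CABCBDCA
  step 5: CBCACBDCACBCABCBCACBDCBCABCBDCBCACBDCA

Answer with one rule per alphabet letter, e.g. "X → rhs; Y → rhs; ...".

A->D, B->CA, C->CB, D->B

  step 1 ⇒ step 2: BDCAB ⇒ CA·B·CB·D·CA
    A ↦ D
    B ↦ CA
    C ↦ CB
    D ↦ B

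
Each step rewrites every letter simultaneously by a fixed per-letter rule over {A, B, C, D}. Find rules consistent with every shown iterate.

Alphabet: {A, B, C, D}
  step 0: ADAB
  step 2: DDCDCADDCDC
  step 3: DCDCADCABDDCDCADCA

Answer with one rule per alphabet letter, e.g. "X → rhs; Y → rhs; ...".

  step 2 ⇒ step 3: DDCDCADDCDC ⇒ DC·DC·A·DC·A·BD·DC·DC·A·DC·A
    A ↦ BD
    C ↦ A
    D ↦ DC
    B ↦ D  (constrained at step 0)

A->BD, B->D, C->A, D->DC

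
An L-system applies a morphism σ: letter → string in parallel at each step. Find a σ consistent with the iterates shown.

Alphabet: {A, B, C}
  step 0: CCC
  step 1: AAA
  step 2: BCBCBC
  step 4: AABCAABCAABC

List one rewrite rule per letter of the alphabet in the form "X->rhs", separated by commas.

A->BC, B->CC, C->A

  step 1 ⇒ step 2: AAA ⇒ BC·BC·BC
    A ↦ BC
    B ↦ CC  (constrained at step 2)
  step 0 ⇒ step 1: CCC ⇒ A·A·A
    C ↦ A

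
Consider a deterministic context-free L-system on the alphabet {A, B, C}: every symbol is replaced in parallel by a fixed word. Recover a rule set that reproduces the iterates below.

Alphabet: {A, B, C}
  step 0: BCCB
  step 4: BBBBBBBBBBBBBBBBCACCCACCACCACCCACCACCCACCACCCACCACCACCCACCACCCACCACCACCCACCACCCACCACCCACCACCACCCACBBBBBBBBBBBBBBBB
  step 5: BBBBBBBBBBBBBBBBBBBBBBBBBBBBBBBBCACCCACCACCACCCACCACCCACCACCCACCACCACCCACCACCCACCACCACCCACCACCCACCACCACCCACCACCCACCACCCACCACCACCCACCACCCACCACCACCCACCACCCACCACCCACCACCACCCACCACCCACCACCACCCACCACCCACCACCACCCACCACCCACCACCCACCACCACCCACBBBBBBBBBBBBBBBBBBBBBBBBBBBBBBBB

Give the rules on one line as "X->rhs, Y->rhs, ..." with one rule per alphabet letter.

  step 4 ⇒ step 5: BBBBBBBBBBBBBBBBCACCCACCACCACCCACCACCCACCACCCACCACCACCCACCACCCACCACCACCCACCACCCACCACCCACCACCACCCACBBBBBBBBBBBBBBBB ⇒ BB·BB·BB·BB·BB·BB·BB·BB·BB·BB·BB·BB·BB·BB·BB·BB·CAC·C·CAC·CAC·CAC·C·CAC·CAC·C·CAC·CAC·C·CAC·CAC·CAC·C·CAC·CAC·C·CAC·CAC·CAC·C·CAC·CAC·C·CAC·CAC·CAC·C·CAC·CAC·C·CAC·CAC·C·CAC·CAC·CAC·C·CAC·CAC·C·CAC·CAC·CAC·C·CAC·CAC·C·CAC·CAC·C·CAC·CAC·CAC·C·CAC·CAC·C·CAC·CAC·CAC·C·CAC·CAC·C·CAC·CAC·CAC·C·CAC·CAC·C·CAC·CAC·C·CAC·CAC·CAC·C·CAC·BB·BB·BB·BB·BB·BB·BB·BB·BB·BB·BB·BB·BB·BB·BB·BB
    A ↦ C
    B ↦ BB
    C ↦ CAC

A->C, B->BB, C->CAC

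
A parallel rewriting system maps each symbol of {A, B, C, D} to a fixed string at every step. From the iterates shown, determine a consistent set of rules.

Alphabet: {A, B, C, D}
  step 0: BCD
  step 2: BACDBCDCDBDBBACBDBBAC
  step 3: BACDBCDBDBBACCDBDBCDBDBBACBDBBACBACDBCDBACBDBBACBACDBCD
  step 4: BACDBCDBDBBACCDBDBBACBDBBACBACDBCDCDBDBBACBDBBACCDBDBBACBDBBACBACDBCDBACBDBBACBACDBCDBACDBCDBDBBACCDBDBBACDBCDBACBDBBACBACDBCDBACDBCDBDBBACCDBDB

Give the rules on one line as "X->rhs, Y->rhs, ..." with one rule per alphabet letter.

A->DB, B->BAC, C->CD, D->BDB

  step 3 ⇒ step 4: BACDBCDBDBBACCDBDBCDBDBBACBDBBACBACDBCDBACBDBBACBACDBCD ⇒ BAC·DB·CD·BDB·BAC·CD·BDB·BAC·BDB·BAC·BAC·DB·CD·CD·BDB·BAC·BDB·BAC·CD·BDB·BAC·BDB·BAC·BAC·DB·CD·BAC·BDB·BAC·BAC·DB·CD·BAC·DB·CD·BDB·BAC·CD·BDB·BAC·DB·CD·BAC·BDB·BAC·BAC·DB·CD·BAC·DB·CD·BDB·BAC·CD·BDB
    A ↦ DB
    B ↦ BAC
    C ↦ CD
    D ↦ BDB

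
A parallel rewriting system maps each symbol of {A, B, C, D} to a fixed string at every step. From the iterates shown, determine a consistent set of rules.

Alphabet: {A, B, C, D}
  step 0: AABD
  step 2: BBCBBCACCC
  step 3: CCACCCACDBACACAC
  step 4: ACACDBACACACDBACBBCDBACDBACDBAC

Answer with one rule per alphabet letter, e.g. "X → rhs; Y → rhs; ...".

A->DB, B->C, C->AC, D->BB

  step 3 ⇒ step 4: CCACCCACDBACACAC ⇒ AC·AC·DB·AC·AC·AC·DB·AC·BB·C·DB·AC·DB·AC·DB·AC
    A ↦ DB
    B ↦ C
    C ↦ AC
    D ↦ BB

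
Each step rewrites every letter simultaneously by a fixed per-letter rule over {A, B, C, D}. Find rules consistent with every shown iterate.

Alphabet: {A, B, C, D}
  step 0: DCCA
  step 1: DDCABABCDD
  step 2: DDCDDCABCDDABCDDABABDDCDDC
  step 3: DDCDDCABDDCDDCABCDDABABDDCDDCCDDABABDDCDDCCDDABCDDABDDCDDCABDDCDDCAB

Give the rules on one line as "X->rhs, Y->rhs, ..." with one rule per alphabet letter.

A->CDD, B->AB, C->AB, D->DDC

  step 2 ⇒ step 3: DDCDDCABCDDABCDDABABDDCDDC ⇒ DDC·DDC·AB·DDC·DDC·AB·CDD·AB·AB·DDC·DDC·CDD·AB·AB·DDC·DDC·CDD·AB·CDD·AB·DDC·DDC·AB·DDC·DDC·AB
    A ↦ CDD
    B ↦ AB
    C ↦ AB
    D ↦ DDC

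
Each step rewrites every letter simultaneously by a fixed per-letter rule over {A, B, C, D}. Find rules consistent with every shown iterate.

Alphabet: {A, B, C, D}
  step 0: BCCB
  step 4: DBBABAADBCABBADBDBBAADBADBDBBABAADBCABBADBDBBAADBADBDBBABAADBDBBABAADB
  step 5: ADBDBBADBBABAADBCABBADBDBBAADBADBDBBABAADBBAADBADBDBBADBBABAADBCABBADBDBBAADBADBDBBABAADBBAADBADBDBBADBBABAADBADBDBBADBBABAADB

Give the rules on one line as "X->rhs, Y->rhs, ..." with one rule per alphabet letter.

A->BA, B->DB, C->CAB, D->A

  step 4 ⇒ step 5: DBBABAADBCABBADBDBBAADBADBDBBABAADBCABBADBDBBAADBADBDBBABAADBDBBABAADB ⇒ A·DB·DB·BA·DB·BA·BA·A·DB·CAB·BA·DB·DB·BA·A·DB·A·DB·DB·BA·BA·A·DB·BA·A·DB·A·DB·DB·BA·DB·BA·BA·A·DB·CAB·BA·DB·DB·BA·A·DB·A·DB·DB·BA·BA·A·DB·BA·A·DB·A·DB·DB·BA·DB·BA·BA·A·DB·A·DB·DB·BA·DB·BA·BA·A·DB
    A ↦ BA
    B ↦ DB
    C ↦ CAB
    D ↦ A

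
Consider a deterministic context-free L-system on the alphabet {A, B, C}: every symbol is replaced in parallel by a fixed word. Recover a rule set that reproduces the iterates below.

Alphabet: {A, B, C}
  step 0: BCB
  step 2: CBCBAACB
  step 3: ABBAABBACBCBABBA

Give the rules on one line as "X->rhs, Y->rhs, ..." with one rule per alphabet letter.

A->CB, B->A, C->ABB

  step 2 ⇒ step 3: CBCBAACB ⇒ ABB·A·ABB·A·CB·CB·ABB·A
    A ↦ CB
    B ↦ A
    C ↦ ABB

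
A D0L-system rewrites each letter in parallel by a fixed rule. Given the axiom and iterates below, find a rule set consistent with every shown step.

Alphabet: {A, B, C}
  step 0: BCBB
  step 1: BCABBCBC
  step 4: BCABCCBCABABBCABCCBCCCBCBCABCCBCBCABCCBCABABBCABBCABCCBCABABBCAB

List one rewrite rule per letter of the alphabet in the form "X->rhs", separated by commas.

A->CC, B->BC, C->AB

  step 0 ⇒ step 1: BCBB ⇒ BC·AB·BC·BC
    B ↦ BC
    C ↦ AB
    A ↦ CC  (constrained at step 1)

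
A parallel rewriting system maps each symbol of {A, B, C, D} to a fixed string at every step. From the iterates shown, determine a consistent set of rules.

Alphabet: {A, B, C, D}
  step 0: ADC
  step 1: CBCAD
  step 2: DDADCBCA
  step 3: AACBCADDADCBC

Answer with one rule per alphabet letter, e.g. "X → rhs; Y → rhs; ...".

A->CBC, B->DA, C->D, D->A

  step 2 ⇒ step 3: DDADCBCA ⇒ A·A·CBC·A·D·DA·D·CBC
    A ↦ CBC
    B ↦ DA
    C ↦ D
    D ↦ A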